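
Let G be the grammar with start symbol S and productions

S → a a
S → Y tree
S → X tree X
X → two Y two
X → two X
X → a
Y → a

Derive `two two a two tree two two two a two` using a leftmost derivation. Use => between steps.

S => X tree X   [S → X tree X]
X tree X => two X tree X   [X → two X]
two X tree X => two two Y two tree X   [X → two Y two]
two two Y two tree X => two two a two tree X   [Y → a]
two two a two tree X => two two a two tree two X   [X → two X]
two two a two tree two X => two two a two tree two two X   [X → two X]
two two a two tree two two X => two two a two tree two two two Y two   [X → two Y two]
two two a two tree two two two Y two => two two a two tree two two two a two   [Y → a]

S => X tree X => two X tree X => two two Y two tree X => two two a two tree X => two two a two tree two X => two two a two tree two two X => two two a two tree two two two Y two => two two a two tree two two two a two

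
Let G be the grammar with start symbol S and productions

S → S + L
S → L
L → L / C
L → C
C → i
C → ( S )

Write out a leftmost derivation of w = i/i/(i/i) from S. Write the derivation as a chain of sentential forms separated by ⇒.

S ⇒ L ⇒ L/C ⇒ L/C/C ⇒ C/C/C ⇒ i/C/C ⇒ i/i/C ⇒ i/i/(S) ⇒ i/i/(L) ⇒ i/i/(L/C) ⇒ i/i/(C/C) ⇒ i/i/(i/C) ⇒ i/i/(i/i)

S ⇒ L   [S → L]
L ⇒ L/C   [L → L / C]
L/C ⇒ L/C/C   [L → L / C]
L/C/C ⇒ C/C/C   [L → C]
C/C/C ⇒ i/C/C   [C → i]
i/C/C ⇒ i/i/C   [C → i]
i/i/C ⇒ i/i/(S)   [C → ( S )]
i/i/(S) ⇒ i/i/(L)   [S → L]
i/i/(L) ⇒ i/i/(L/C)   [L → L / C]
i/i/(L/C) ⇒ i/i/(C/C)   [L → C]
i/i/(C/C) ⇒ i/i/(i/C)   [C → i]
i/i/(i/C) ⇒ i/i/(i/i)   [C → i]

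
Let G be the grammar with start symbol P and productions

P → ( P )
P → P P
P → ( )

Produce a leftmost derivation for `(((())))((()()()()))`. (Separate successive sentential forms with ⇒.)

P⇒PP⇒(P)P⇒((P))P⇒(((P)))P⇒(((())))P⇒(((())))(P)⇒(((())))((P))⇒(((())))((PP))⇒(((())))((()P))⇒(((())))((()PP))⇒(((())))((()PPP))⇒(((())))((()()PP))⇒(((())))((()()()P))⇒(((())))((()()()()))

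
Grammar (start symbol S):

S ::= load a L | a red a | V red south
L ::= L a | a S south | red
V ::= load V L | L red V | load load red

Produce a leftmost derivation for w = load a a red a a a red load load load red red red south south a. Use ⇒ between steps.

S ⇒ load a L ⇒ load a L a ⇒ load a a S south a ⇒ load a a V red south south a ⇒ load a a L red V red south south a ⇒ load a a L a red V red south south a ⇒ load a a L a a red V red south south a ⇒ load a a L a a a red V red south south a ⇒ load a a red a a a red V red south south a ⇒ load a a red a a a red load V L red south south a ⇒ load a a red a a a red load load load red L red south south a ⇒ load a a red a a a red load load load red red red south south a

S ⇒ load a L   [S ::= load a L]
load a L ⇒ load a L a   [L ::= L a]
load a L a ⇒ load a a S south a   [L ::= a S south]
load a a S south a ⇒ load a a V red south south a   [S ::= V red south]
load a a V red south south a ⇒ load a a L red V red south south a   [V ::= L red V]
load a a L red V red south south a ⇒ load a a L a red V red south south a   [L ::= L a]
load a a L a red V red south south a ⇒ load a a L a a red V red south south a   [L ::= L a]
load a a L a a red V red south south a ⇒ load a a L a a a red V red south south a   [L ::= L a]
load a a L a a a red V red south south a ⇒ load a a red a a a red V red south south a   [L ::= red]
load a a red a a a red V red south south a ⇒ load a a red a a a red load V L red south south a   [V ::= load V L]
load a a red a a a red load V L red south south a ⇒ load a a red a a a red load load load red L red south south a   [V ::= load load red]
load a a red a a a red load load load red L red south south a ⇒ load a a red a a a red load load load red red red south south a   [L ::= red]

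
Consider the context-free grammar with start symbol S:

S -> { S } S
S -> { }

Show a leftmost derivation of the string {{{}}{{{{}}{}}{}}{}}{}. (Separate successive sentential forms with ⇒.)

S⇒{S}S⇒{{S}S}S⇒{{{}}S}S⇒{{{}}{S}S}S⇒{{{}}{{S}S}S}S⇒{{{}}{{{S}S}S}S}S⇒{{{}}{{{{}}S}S}S}S⇒{{{}}{{{{}}{}}S}S}S⇒{{{}}{{{{}}{}}{}}S}S⇒{{{}}{{{{}}{}}{}}{}}S⇒{{{}}{{{{}}{}}{}}{}}{}

S ⇒ {S}S   [S -> { S } S]
{S}S ⇒ {{S}S}S   [S -> { S } S]
{{S}S}S ⇒ {{{}}S}S   [S -> { }]
{{{}}S}S ⇒ {{{}}{S}S}S   [S -> { S } S]
{{{}}{S}S}S ⇒ {{{}}{{S}S}S}S   [S -> { S } S]
{{{}}{{S}S}S}S ⇒ {{{}}{{{S}S}S}S}S   [S -> { S } S]
{{{}}{{{S}S}S}S}S ⇒ {{{}}{{{{}}S}S}S}S   [S -> { }]
{{{}}{{{{}}S}S}S}S ⇒ {{{}}{{{{}}{}}S}S}S   [S -> { }]
{{{}}{{{{}}{}}S}S}S ⇒ {{{}}{{{{}}{}}{}}S}S   [S -> { }]
{{{}}{{{{}}{}}{}}S}S ⇒ {{{}}{{{{}}{}}{}}{}}S   [S -> { }]
{{{}}{{{{}}{}}{}}{}}S ⇒ {{{}}{{{{}}{}}{}}{}}{}   [S -> { }]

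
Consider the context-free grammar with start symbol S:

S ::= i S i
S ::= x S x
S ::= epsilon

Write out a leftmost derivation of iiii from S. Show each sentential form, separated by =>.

S=>iSi=>iiSii=>iiii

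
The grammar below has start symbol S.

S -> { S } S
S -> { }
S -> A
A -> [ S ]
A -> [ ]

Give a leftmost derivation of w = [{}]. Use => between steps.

S => A => [S] => [{}]

S => A   [S -> A]
A => [S]   [A -> [ S ]]
[S] => [{}]   [S -> { }]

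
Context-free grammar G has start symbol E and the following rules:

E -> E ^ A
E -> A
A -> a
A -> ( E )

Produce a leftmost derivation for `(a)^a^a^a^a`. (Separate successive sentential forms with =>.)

E => E^A => E^A^A => E^A^A^A => E^A^A^A^A => A^A^A^A^A => (E)^A^A^A^A => (A)^A^A^A^A => (a)^A^A^A^A => (a)^a^A^A^A => (a)^a^a^A^A => (a)^a^a^a^A => (a)^a^a^a^a

E => E^A   [E -> E ^ A]
E^A => E^A^A   [E -> E ^ A]
E^A^A => E^A^A^A   [E -> E ^ A]
E^A^A^A => E^A^A^A^A   [E -> E ^ A]
E^A^A^A^A => A^A^A^A^A   [E -> A]
A^A^A^A^A => (E)^A^A^A^A   [A -> ( E )]
(E)^A^A^A^A => (A)^A^A^A^A   [E -> A]
(A)^A^A^A^A => (a)^A^A^A^A   [A -> a]
(a)^A^A^A^A => (a)^a^A^A^A   [A -> a]
(a)^a^A^A^A => (a)^a^a^A^A   [A -> a]
(a)^a^a^A^A => (a)^a^a^a^A   [A -> a]
(a)^a^a^a^A => (a)^a^a^a^a   [A -> a]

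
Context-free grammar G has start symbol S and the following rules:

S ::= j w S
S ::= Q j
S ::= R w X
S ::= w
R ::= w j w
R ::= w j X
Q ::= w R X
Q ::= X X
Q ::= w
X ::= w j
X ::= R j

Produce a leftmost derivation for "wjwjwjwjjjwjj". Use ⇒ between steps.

S⇒Qj⇒XXj⇒RjXj⇒wjXjXj⇒wjRjjXj⇒wjwjXjjXj⇒wjwjRjjjXj⇒wjwjwjwjjjXj⇒wjwjwjwjjjwjj

S ⇒ Qj   [S ::= Q j]
Qj ⇒ XXj   [Q ::= X X]
XXj ⇒ RjXj   [X ::= R j]
RjXj ⇒ wjXjXj   [R ::= w j X]
wjXjXj ⇒ wjRjjXj   [X ::= R j]
wjRjjXj ⇒ wjwjXjjXj   [R ::= w j X]
wjwjXjjXj ⇒ wjwjRjjjXj   [X ::= R j]
wjwjRjjjXj ⇒ wjwjwjwjjjXj   [R ::= w j w]
wjwjwjwjjjXj ⇒ wjwjwjwjjjwjj   [X ::= w j]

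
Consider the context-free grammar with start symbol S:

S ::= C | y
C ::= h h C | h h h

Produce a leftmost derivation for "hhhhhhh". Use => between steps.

S => C => hhC => hhhhC => hhhhhhh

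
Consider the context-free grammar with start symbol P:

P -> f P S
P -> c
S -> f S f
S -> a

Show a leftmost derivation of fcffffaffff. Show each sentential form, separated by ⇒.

P⇒fPS⇒fcS⇒fcfSf⇒fcffSff⇒fcfffSfff⇒fcffffSffff⇒fcffffaffff

P ⇒ fPS   [P -> f P S]
fPS ⇒ fcS   [P -> c]
fcS ⇒ fcfSf   [S -> f S f]
fcfSf ⇒ fcffSff   [S -> f S f]
fcffSff ⇒ fcfffSfff   [S -> f S f]
fcfffSfff ⇒ fcffffSffff   [S -> f S f]
fcffffSffff ⇒ fcffffaffff   [S -> a]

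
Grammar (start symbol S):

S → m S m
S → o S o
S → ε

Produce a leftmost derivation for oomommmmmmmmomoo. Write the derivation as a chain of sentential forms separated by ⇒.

S⇒oSo⇒ooSoo⇒oomSmoo⇒oomoSomoo⇒oomomSmomoo⇒oomommSmmomoo⇒oomommmSmmmomoo⇒oomommmmSmmmmomoo⇒oomommmmmmmmomoo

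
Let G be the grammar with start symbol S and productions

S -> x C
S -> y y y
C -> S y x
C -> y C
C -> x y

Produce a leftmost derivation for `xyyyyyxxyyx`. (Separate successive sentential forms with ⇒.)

S ⇒ xC   [S -> x C]
xC ⇒ xyC   [C -> y C]
xyC ⇒ xyyC   [C -> y C]
xyyC ⇒ xyyyC   [C -> y C]
xyyyC ⇒ xyyyyC   [C -> y C]
xyyyyC ⇒ xyyyyyC   [C -> y C]
xyyyyyC ⇒ xyyyyySyx   [C -> S y x]
xyyyyySyx ⇒ xyyyyyxCyx   [S -> x C]
xyyyyyxCyx ⇒ xyyyyyxxyyx   [C -> x y]

S ⇒ xC ⇒ xyC ⇒ xyyC ⇒ xyyyC ⇒ xyyyyC ⇒ xyyyyyC ⇒ xyyyyySyx ⇒ xyyyyyxCyx ⇒ xyyyyyxxyyx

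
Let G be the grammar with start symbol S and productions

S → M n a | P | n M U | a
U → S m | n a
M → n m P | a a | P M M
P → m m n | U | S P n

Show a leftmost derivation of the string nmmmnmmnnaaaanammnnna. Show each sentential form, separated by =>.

S => Mna   [S → M n a]
Mna => nmPna   [M → n m P]
nmPna => nmSPnna   [P → S P n]
nmSPnna => nmMnaPnna   [S → M n a]
nmMnaPnna => nmPMMnaPnna   [M → P M M]
nmPMMnaPnna => nmSPnMMnaPnna   [P → S P n]
nmSPnMMnaPnna => nmPPnMMnaPnna   [S → P]
nmPPnMMnaPnna => nmmmnPnMMnaPnna   [P → m m n]
nmmmnPnMMnaPnna => nmmmnmmnnMMnaPnna   [P → m m n]
nmmmnmmnnMMnaPnna => nmmmnmmnnaaMnaPnna   [M → a a]
nmmmnmmnnaaMnaPnna => nmmmnmmnnaaaanaPnna   [M → a a]
nmmmnmmnnaaaanaPnna => nmmmnmmnnaaaanammnnna   [P → m m n]

S => Mna => nmPna => nmSPnna => nmMnaPnna => nmPMMnaPnna => nmSPnMMnaPnna => nmPPnMMnaPnna => nmmmnPnMMnaPnna => nmmmnmmnnMMnaPnna => nmmmnmmnnaaMnaPnna => nmmmnmmnnaaaanaPnna => nmmmnmmnnaaaanammnnna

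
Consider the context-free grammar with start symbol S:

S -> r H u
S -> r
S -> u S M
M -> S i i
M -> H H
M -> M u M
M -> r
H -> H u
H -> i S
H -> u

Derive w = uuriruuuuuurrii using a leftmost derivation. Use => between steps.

S => uSM => uuSMM => uurHuMM => uurHuuMM => uurHuuuMM => uurHuuuuMM => uuriSuuuuMM => uurirHuuuuuMM => uuriruuuuuuMM => uuriruuuuuurM => uuriruuuuuurSii => uuriruuuuuurrii

S => uSM   [S -> u S M]
uSM => uuSMM   [S -> u S M]
uuSMM => uurHuMM   [S -> r H u]
uurHuMM => uurHuuMM   [H -> H u]
uurHuuMM => uurHuuuMM   [H -> H u]
uurHuuuMM => uurHuuuuMM   [H -> H u]
uurHuuuuMM => uuriSuuuuMM   [H -> i S]
uuriSuuuuMM => uurirHuuuuuMM   [S -> r H u]
uurirHuuuuuMM => uuriruuuuuuMM   [H -> u]
uuriruuuuuuMM => uuriruuuuuurM   [M -> r]
uuriruuuuuurM => uuriruuuuuurSii   [M -> S i i]
uuriruuuuuurSii => uuriruuuuuurrii   [S -> r]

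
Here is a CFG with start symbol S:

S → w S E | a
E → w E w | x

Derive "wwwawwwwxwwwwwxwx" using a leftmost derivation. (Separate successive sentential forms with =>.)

S => wSE   [S → w S E]
wSE => wwSEE   [S → w S E]
wwSEE => wwwSEEE   [S → w S E]
wwwSEEE => wwwaEEE   [S → a]
wwwaEEE => wwwawEwEE   [E → w E w]
wwwawEwEE => wwwawwEwwEE   [E → w E w]
wwwawwEwwEE => wwwawwwEwwwEE   [E → w E w]
wwwawwwEwwwEE => wwwawwwwEwwwwEE   [E → w E w]
wwwawwwwEwwwwEE => wwwawwwwxwwwwEE   [E → x]
wwwawwwwxwwwwEE => wwwawwwwxwwwwwEwE   [E → w E w]
wwwawwwwxwwwwwEwE => wwwawwwwxwwwwwxwE   [E → x]
wwwawwwwxwwwwwxwE => wwwawwwwxwwwwwxwx   [E → x]

S => wSE => wwSEE => wwwSEEE => wwwaEEE => wwwawEwEE => wwwawwEwwEE => wwwawwwEwwwEE => wwwawwwwEwwwwEE => wwwawwwwxwwwwEE => wwwawwwwxwwwwwEwE => wwwawwwwxwwwwwxwE => wwwawwwwxwwwwwxwx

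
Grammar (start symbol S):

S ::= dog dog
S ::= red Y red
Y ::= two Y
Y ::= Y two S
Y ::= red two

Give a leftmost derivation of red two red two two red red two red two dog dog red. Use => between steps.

S => red Y red   [S ::= red Y red]
red Y red => red Y two S red   [Y ::= Y two S]
red Y two S red => red Y two S two S red   [Y ::= Y two S]
red Y two S two S red => red two Y two S two S red   [Y ::= two Y]
red two Y two S two S red => red two red two two S two S red   [Y ::= red two]
red two red two two S two S red => red two red two two red Y red two S red   [S ::= red Y red]
red two red two two red Y red two S red => red two red two two red red two red two S red   [Y ::= red two]
red two red two two red red two red two S red => red two red two two red red two red two dog dog red   [S ::= dog dog]

S => red Y red => red Y two S red => red Y two S two S red => red two Y two S two S red => red two red two two S two S red => red two red two two red Y red two S red => red two red two two red red two red two S red => red two red two two red red two red two dog dog red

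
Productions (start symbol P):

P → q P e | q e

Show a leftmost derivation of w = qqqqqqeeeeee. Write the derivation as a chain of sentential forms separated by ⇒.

P ⇒ qPe ⇒ qqPee ⇒ qqqPeee ⇒ qqqqPeeee ⇒ qqqqqPeeeee ⇒ qqqqqqeeeeee

P ⇒ qPe   [P → q P e]
qPe ⇒ qqPee   [P → q P e]
qqPee ⇒ qqqPeee   [P → q P e]
qqqPeee ⇒ qqqqPeeee   [P → q P e]
qqqqPeeee ⇒ qqqqqPeeeee   [P → q P e]
qqqqqPeeeee ⇒ qqqqqqeeeeee   [P → q e]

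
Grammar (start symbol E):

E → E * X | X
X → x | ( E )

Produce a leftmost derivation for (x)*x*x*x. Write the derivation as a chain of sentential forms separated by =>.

E => E*X   [E → E * X]
E*X => E*X*X   [E → E * X]
E*X*X => E*X*X*X   [E → E * X]
E*X*X*X => X*X*X*X   [E → X]
X*X*X*X => (E)*X*X*X   [X → ( E )]
(E)*X*X*X => (X)*X*X*X   [E → X]
(X)*X*X*X => (x)*X*X*X   [X → x]
(x)*X*X*X => (x)*x*X*X   [X → x]
(x)*x*X*X => (x)*x*x*X   [X → x]
(x)*x*x*X => (x)*x*x*x   [X → x]

E => E*X => E*X*X => E*X*X*X => X*X*X*X => (E)*X*X*X => (X)*X*X*X => (x)*X*X*X => (x)*x*X*X => (x)*x*x*X => (x)*x*x*x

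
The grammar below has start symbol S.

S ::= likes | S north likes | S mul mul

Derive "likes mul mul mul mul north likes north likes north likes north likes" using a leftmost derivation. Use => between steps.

S => S north likes => S north likes north likes => S north likes north likes north likes => S north likes north likes north likes north likes => S mul mul north likes north likes north likes north likes => S mul mul mul mul north likes north likes north likes north likes => likes mul mul mul mul north likes north likes north likes north likes

S => S north likes   [S ::= S north likes]
S north likes => S north likes north likes   [S ::= S north likes]
S north likes north likes => S north likes north likes north likes   [S ::= S north likes]
S north likes north likes north likes => S north likes north likes north likes north likes   [S ::= S north likes]
S north likes north likes north likes north likes => S mul mul north likes north likes north likes north likes   [S ::= S mul mul]
S mul mul north likes north likes north likes north likes => S mul mul mul mul north likes north likes north likes north likes   [S ::= S mul mul]
S mul mul mul mul north likes north likes north likes north likes => likes mul mul mul mul north likes north likes north likes north likes   [S ::= likes]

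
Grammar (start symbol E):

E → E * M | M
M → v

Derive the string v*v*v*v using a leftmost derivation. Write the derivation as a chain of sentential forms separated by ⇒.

E ⇒ E*M ⇒ E*M*M ⇒ E*M*M*M ⇒ M*M*M*M ⇒ v*M*M*M ⇒ v*v*M*M ⇒ v*v*v*M ⇒ v*v*v*v

E ⇒ E*M   [E → E * M]
E*M ⇒ E*M*M   [E → E * M]
E*M*M ⇒ E*M*M*M   [E → E * M]
E*M*M*M ⇒ M*M*M*M   [E → M]
M*M*M*M ⇒ v*M*M*M   [M → v]
v*M*M*M ⇒ v*v*M*M   [M → v]
v*v*M*M ⇒ v*v*v*M   [M → v]
v*v*v*M ⇒ v*v*v*v   [M → v]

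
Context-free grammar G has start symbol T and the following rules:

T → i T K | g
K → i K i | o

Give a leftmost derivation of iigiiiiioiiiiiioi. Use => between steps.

T=>iTK=>iiTKK=>iigKK=>iigiKiK=>iigiiKiiK=>iigiiiKiiiK=>iigiiiiKiiiiK=>iigiiiiiKiiiiiK=>iigiiiiioiiiiiK=>iigiiiiioiiiiiiKi=>iigiiiiioiiiiiioi

T => iTK   [T → i T K]
iTK => iiTKK   [T → i T K]
iiTKK => iigKK   [T → g]
iigKK => iigiKiK   [K → i K i]
iigiKiK => iigiiKiiK   [K → i K i]
iigiiKiiK => iigiiiKiiiK   [K → i K i]
iigiiiKiiiK => iigiiiiKiiiiK   [K → i K i]
iigiiiiKiiiiK => iigiiiiiKiiiiiK   [K → i K i]
iigiiiiiKiiiiiK => iigiiiiioiiiiiK   [K → o]
iigiiiiioiiiiiK => iigiiiiioiiiiiiKi   [K → i K i]
iigiiiiioiiiiiiKi => iigiiiiioiiiiiioi   [K → o]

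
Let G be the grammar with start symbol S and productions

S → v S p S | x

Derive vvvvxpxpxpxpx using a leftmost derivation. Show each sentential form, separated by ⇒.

S ⇒ vSpS   [S → v S p S]
vSpS ⇒ vvSpSpS   [S → v S p S]
vvSpSpS ⇒ vvvSpSpSpS   [S → v S p S]
vvvSpSpSpS ⇒ vvvvSpSpSpSpS   [S → v S p S]
vvvvSpSpSpSpS ⇒ vvvvxpSpSpSpS   [S → x]
vvvvxpSpSpSpS ⇒ vvvvxpxpSpSpS   [S → x]
vvvvxpxpSpSpS ⇒ vvvvxpxpxpSpS   [S → x]
vvvvxpxpxpSpS ⇒ vvvvxpxpxpxpS   [S → x]
vvvvxpxpxpxpS ⇒ vvvvxpxpxpxpx   [S → x]

S ⇒ vSpS ⇒ vvSpSpS ⇒ vvvSpSpSpS ⇒ vvvvSpSpSpSpS ⇒ vvvvxpSpSpSpS ⇒ vvvvxpxpSpSpS ⇒ vvvvxpxpxpSpS ⇒ vvvvxpxpxpxpS ⇒ vvvvxpxpxpxpx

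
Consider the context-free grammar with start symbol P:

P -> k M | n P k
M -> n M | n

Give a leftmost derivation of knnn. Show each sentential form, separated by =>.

P => kM   [P -> k M]
kM => knM   [M -> n M]
knM => knnM   [M -> n M]
knnM => knnn   [M -> n]

P=>kM=>knM=>knnM=>knnn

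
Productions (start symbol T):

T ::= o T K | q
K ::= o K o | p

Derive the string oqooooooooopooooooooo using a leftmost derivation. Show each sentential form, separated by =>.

T => oTK => oqK => oqoKo => oqooKoo => oqoooKooo => oqooooKoooo => oqoooooKooooo => oqooooooKoooooo => oqoooooooKooooooo => oqooooooooKoooooooo => oqoooooooooKooooooooo => oqooooooooopooooooooo

T => oTK   [T ::= o T K]
oTK => oqK   [T ::= q]
oqK => oqoKo   [K ::= o K o]
oqoKo => oqooKoo   [K ::= o K o]
oqooKoo => oqoooKooo   [K ::= o K o]
oqoooKooo => oqooooKoooo   [K ::= o K o]
oqooooKoooo => oqoooooKooooo   [K ::= o K o]
oqoooooKooooo => oqooooooKoooooo   [K ::= o K o]
oqooooooKoooooo => oqoooooooKooooooo   [K ::= o K o]
oqoooooooKooooooo => oqooooooooKoooooooo   [K ::= o K o]
oqooooooooKoooooooo => oqoooooooooKooooooooo   [K ::= o K o]
oqoooooooooKooooooooo => oqooooooooopooooooooo   [K ::= p]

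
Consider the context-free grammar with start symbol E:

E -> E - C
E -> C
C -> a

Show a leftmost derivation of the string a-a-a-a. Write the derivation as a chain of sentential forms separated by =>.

E=>E-C=>E-C-C=>E-C-C-C=>C-C-C-C=>a-C-C-C=>a-a-C-C=>a-a-a-C=>a-a-a-a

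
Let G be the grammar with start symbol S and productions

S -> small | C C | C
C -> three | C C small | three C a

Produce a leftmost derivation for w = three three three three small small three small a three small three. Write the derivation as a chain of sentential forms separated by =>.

S => C C => C C small C => three C a C small C => three C C small a C small C => three C C small C small a C small C => three three C small C small a C small C => three three C C small small C small a C small C => three three three C small small C small a C small C => three three three three small small C small a C small C => three three three three small small three small a C small C => three three three three small small three small a three small C => three three three three small small three small a three small three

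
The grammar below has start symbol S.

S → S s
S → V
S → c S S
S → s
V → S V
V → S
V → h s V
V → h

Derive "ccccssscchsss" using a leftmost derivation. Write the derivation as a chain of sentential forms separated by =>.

S => cSS => ccSSS => cccSSSS => ccccSSSSS => ccccsSSSS => ccccssSSS => ccccsssSS => ccccssscSSS => ccccsssccSSSS => ccccsssccVSSS => ccccssscchSSS => ccccssscchsSS => ccccssscchssS => ccccssscchsss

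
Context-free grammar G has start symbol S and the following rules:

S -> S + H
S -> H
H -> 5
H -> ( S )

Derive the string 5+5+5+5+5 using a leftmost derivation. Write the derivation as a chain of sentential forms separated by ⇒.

S ⇒ S+H   [S -> S + H]
S+H ⇒ S+H+H   [S -> S + H]
S+H+H ⇒ S+H+H+H   [S -> S + H]
S+H+H+H ⇒ S+H+H+H+H   [S -> S + H]
S+H+H+H+H ⇒ H+H+H+H+H   [S -> H]
H+H+H+H+H ⇒ 5+H+H+H+H   [H -> 5]
5+H+H+H+H ⇒ 5+5+H+H+H   [H -> 5]
5+5+H+H+H ⇒ 5+5+5+H+H   [H -> 5]
5+5+5+H+H ⇒ 5+5+5+5+H   [H -> 5]
5+5+5+5+H ⇒ 5+5+5+5+5   [H -> 5]

S⇒S+H⇒S+H+H⇒S+H+H+H⇒S+H+H+H+H⇒H+H+H+H+H⇒5+H+H+H+H⇒5+5+H+H+H⇒5+5+5+H+H⇒5+5+5+5+H⇒5+5+5+5+5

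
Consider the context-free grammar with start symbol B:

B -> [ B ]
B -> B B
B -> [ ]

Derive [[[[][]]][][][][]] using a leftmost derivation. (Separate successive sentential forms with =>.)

B => [B]   [B -> [ B ]]
[B] => [BB]   [B -> B B]
[BB] => [BBB]   [B -> B B]
[BBB] => [BBBB]   [B -> B B]
[BBBB] => [BBBBB]   [B -> B B]
[BBBBB] => [[B]BBBB]   [B -> [ B ]]
[[B]BBBB] => [[[B]]BBBB]   [B -> [ B ]]
[[[B]]BBBB] => [[[BB]]BBBB]   [B -> B B]
[[[BB]]BBBB] => [[[[]B]]BBBB]   [B -> [ ]]
[[[[]B]]BBBB] => [[[[][]]]BBBB]   [B -> [ ]]
[[[[][]]]BBBB] => [[[[][]]][]BBB]   [B -> [ ]]
[[[[][]]][]BBB] => [[[[][]]][][]BB]   [B -> [ ]]
[[[[][]]][][]BB] => [[[[][]]][][][]B]   [B -> [ ]]
[[[[][]]][][][]B] => [[[[][]]][][][][]]   [B -> [ ]]

B => [B] => [BB] => [BBB] => [BBBB] => [BBBBB] => [[B]BBBB] => [[[B]]BBBB] => [[[BB]]BBBB] => [[[[]B]]BBBB] => [[[[][]]]BBBB] => [[[[][]]][]BBB] => [[[[][]]][][]BB] => [[[[][]]][][][]B] => [[[[][]]][][][][]]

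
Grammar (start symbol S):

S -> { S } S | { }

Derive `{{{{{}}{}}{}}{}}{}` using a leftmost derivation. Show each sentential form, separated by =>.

S => {S}S   [S -> { S } S]
{S}S => {{S}S}S   [S -> { S } S]
{{S}S}S => {{{S}S}S}S   [S -> { S } S]
{{{S}S}S}S => {{{{S}S}S}S}S   [S -> { S } S]
{{{{S}S}S}S}S => {{{{{}}S}S}S}S   [S -> { }]
{{{{{}}S}S}S}S => {{{{{}}{}}S}S}S   [S -> { }]
{{{{{}}{}}S}S}S => {{{{{}}{}}{}}S}S   [S -> { }]
{{{{{}}{}}{}}S}S => {{{{{}}{}}{}}{}}S   [S -> { }]
{{{{{}}{}}{}}{}}S => {{{{{}}{}}{}}{}}{}   [S -> { }]

S => {S}S => {{S}S}S => {{{S}S}S}S => {{{{S}S}S}S}S => {{{{{}}S}S}S}S => {{{{{}}{}}S}S}S => {{{{{}}{}}{}}S}S => {{{{{}}{}}{}}{}}S => {{{{{}}{}}{}}{}}{}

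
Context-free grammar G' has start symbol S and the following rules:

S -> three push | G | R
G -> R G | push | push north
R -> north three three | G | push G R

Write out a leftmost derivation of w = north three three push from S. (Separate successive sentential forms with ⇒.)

S ⇒ R   [S -> R]
R ⇒ G   [R -> G]
G ⇒ R G   [G -> R G]
R G ⇒ north three three G   [R -> north three three]
north three three G ⇒ north three three push   [G -> push]

S ⇒ R ⇒ G ⇒ R G ⇒ north three three G ⇒ north three three push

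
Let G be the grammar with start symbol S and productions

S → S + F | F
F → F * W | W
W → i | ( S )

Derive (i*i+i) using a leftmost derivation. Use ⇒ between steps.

S ⇒ F ⇒ W ⇒ (S) ⇒ (S+F) ⇒ (F+F) ⇒ (F*W+F) ⇒ (W*W+F) ⇒ (i*W+F) ⇒ (i*i+F) ⇒ (i*i+W) ⇒ (i*i+i)

S ⇒ F   [S → F]
F ⇒ W   [F → W]
W ⇒ (S)   [W → ( S )]
(S) ⇒ (S+F)   [S → S + F]
(S+F) ⇒ (F+F)   [S → F]
(F+F) ⇒ (F*W+F)   [F → F * W]
(F*W+F) ⇒ (W*W+F)   [F → W]
(W*W+F) ⇒ (i*W+F)   [W → i]
(i*W+F) ⇒ (i*i+F)   [W → i]
(i*i+F) ⇒ (i*i+W)   [F → W]
(i*i+W) ⇒ (i*i+i)   [W → i]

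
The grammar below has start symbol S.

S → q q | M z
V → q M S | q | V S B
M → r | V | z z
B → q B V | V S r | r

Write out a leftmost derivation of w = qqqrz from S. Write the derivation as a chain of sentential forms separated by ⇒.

S ⇒ Mz ⇒ Vz ⇒ VSBz ⇒ qSBz ⇒ qqqBz ⇒ qqqrz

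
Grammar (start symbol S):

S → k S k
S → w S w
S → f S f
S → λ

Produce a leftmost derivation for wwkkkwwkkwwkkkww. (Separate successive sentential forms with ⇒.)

S ⇒ wSw ⇒ wwSww ⇒ wwkSkww ⇒ wwkkSkkww ⇒ wwkkkSkkkww ⇒ wwkkkwSwkkkww ⇒ wwkkkwwSwwkkkww ⇒ wwkkkwwkSkwwkkkww ⇒ wwkkkwwkkwwkkkww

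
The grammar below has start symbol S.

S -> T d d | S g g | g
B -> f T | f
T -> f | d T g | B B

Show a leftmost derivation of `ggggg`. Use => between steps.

S => Sgg => Sgggg => ggggg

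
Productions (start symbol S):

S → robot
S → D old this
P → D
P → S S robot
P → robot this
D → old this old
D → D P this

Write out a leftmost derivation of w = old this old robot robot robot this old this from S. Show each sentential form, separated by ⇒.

S ⇒ D old this ⇒ D P this old this ⇒ old this old P this old this ⇒ old this old S S robot this old this ⇒ old this old robot S robot this old this ⇒ old this old robot robot robot this old this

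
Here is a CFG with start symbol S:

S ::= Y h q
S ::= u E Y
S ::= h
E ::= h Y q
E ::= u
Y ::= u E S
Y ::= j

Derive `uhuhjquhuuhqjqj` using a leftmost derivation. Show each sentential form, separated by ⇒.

S ⇒ uEY ⇒ uhYqY ⇒ uhuESqY ⇒ uhuhYqSqY ⇒ uhuhjqSqY ⇒ uhuhjquEYqY ⇒ uhuhjquhYqYqY ⇒ uhuhjquhuESqYqY ⇒ uhuhjquhuuSqYqY ⇒ uhuhjquhuuhqYqY ⇒ uhuhjquhuuhqjqY ⇒ uhuhjquhuuhqjqj

S ⇒ uEY   [S ::= u E Y]
uEY ⇒ uhYqY   [E ::= h Y q]
uhYqY ⇒ uhuESqY   [Y ::= u E S]
uhuESqY ⇒ uhuhYqSqY   [E ::= h Y q]
uhuhYqSqY ⇒ uhuhjqSqY   [Y ::= j]
uhuhjqSqY ⇒ uhuhjquEYqY   [S ::= u E Y]
uhuhjquEYqY ⇒ uhuhjquhYqYqY   [E ::= h Y q]
uhuhjquhYqYqY ⇒ uhuhjquhuESqYqY   [Y ::= u E S]
uhuhjquhuESqYqY ⇒ uhuhjquhuuSqYqY   [E ::= u]
uhuhjquhuuSqYqY ⇒ uhuhjquhuuhqYqY   [S ::= h]
uhuhjquhuuhqYqY ⇒ uhuhjquhuuhqjqY   [Y ::= j]
uhuhjquhuuhqjqY ⇒ uhuhjquhuuhqjqj   [Y ::= j]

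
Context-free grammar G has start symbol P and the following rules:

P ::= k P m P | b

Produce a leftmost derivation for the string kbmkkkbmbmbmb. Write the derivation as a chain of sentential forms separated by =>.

P => kPmP   [P ::= k P m P]
kPmP => kbmP   [P ::= b]
kbmP => kbmkPmP   [P ::= k P m P]
kbmkPmP => kbmkkPmPmP   [P ::= k P m P]
kbmkkPmPmP => kbmkkkPmPmPmP   [P ::= k P m P]
kbmkkkPmPmPmP => kbmkkkbmPmPmP   [P ::= b]
kbmkkkbmPmPmP => kbmkkkbmbmPmP   [P ::= b]
kbmkkkbmbmPmP => kbmkkkbmbmbmP   [P ::= b]
kbmkkkbmbmbmP => kbmkkkbmbmbmb   [P ::= b]

P => kPmP => kbmP => kbmkPmP => kbmkkPmPmP => kbmkkkPmPmPmP => kbmkkkbmPmPmP => kbmkkkbmbmPmP => kbmkkkbmbmbmP => kbmkkkbmbmbmb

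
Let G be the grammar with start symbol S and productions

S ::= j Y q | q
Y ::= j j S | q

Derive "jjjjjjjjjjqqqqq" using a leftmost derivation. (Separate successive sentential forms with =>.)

S => jYq => jjjSq => jjjjYqq => jjjjjjSqq => jjjjjjjYqqq => jjjjjjjjjSqqq => jjjjjjjjjjYqqqq => jjjjjjjjjjqqqqq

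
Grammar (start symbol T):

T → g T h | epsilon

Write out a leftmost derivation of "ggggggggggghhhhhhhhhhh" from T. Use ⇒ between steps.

T ⇒ gTh   [T → g T h]
gTh ⇒ ggThh   [T → g T h]
ggThh ⇒ gggThhh   [T → g T h]
gggThhh ⇒ ggggThhhh   [T → g T h]
ggggThhhh ⇒ gggggThhhhh   [T → g T h]
gggggThhhhh ⇒ ggggggThhhhhh   [T → g T h]
ggggggThhhhhh ⇒ gggggggThhhhhhh   [T → g T h]
gggggggThhhhhhh ⇒ ggggggggThhhhhhhh   [T → g T h]
ggggggggThhhhhhhh ⇒ gggggggggThhhhhhhhh   [T → g T h]
gggggggggThhhhhhhhh ⇒ ggggggggggThhhhhhhhhh   [T → g T h]
ggggggggggThhhhhhhhhh ⇒ gggggggggggThhhhhhhhhhh   [T → g T h]
gggggggggggThhhhhhhhhhh ⇒ ggggggggggghhhhhhhhhhh   [T → epsilon]

T⇒gTh⇒ggThh⇒gggThhh⇒ggggThhhh⇒gggggThhhhh⇒ggggggThhhhhh⇒gggggggThhhhhhh⇒ggggggggThhhhhhhh⇒gggggggggThhhhhhhhh⇒ggggggggggThhhhhhhhhh⇒gggggggggggThhhhhhhhhhh⇒ggggggggggghhhhhhhhhhh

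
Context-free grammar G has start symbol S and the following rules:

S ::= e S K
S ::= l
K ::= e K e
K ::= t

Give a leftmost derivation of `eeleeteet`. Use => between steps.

S => eSK   [S ::= e S K]
eSK => eeSKK   [S ::= e S K]
eeSKK => eelKK   [S ::= l]
eelKK => eeleKeK   [K ::= e K e]
eeleKeK => eeleeKeeK   [K ::= e K e]
eeleeKeeK => eeleeteeK   [K ::= t]
eeleeteeK => eeleeteet   [K ::= t]

S => eSK => eeSKK => eelKK => eeleKeK => eeleeKeeK => eeleeteeK => eeleeteet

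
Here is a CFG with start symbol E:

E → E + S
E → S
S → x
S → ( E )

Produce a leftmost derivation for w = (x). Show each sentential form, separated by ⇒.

E ⇒ S   [E → S]
S ⇒ (E)   [S → ( E )]
(E) ⇒ (S)   [E → S]
(S) ⇒ (x)   [S → x]

E⇒S⇒(E)⇒(S)⇒(x)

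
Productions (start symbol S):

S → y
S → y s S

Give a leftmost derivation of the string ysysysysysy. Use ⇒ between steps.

S ⇒ ysS   [S → y s S]
ysS ⇒ ysysS   [S → y s S]
ysysS ⇒ ysysysS   [S → y s S]
ysysysS ⇒ ysysysysS   [S → y s S]
ysysysysS ⇒ ysysysysysS   [S → y s S]
ysysysysysS ⇒ ysysysysysy   [S → y]

S⇒ysS⇒ysysS⇒ysysysS⇒ysysysysS⇒ysysysysysS⇒ysysysysysy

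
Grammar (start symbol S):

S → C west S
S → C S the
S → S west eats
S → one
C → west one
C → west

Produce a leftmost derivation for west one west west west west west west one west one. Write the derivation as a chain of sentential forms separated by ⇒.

S ⇒ C west S ⇒ west one west S ⇒ west one west C west S ⇒ west one west west west S ⇒ west one west west west C west S ⇒ west one west west west west west S ⇒ west one west west west west west C west S ⇒ west one west west west west west west one west S ⇒ west one west west west west west west one west one

S ⇒ C west S   [S → C west S]
C west S ⇒ west one west S   [C → west one]
west one west S ⇒ west one west C west S   [S → C west S]
west one west C west S ⇒ west one west west west S   [C → west]
west one west west west S ⇒ west one west west west C west S   [S → C west S]
west one west west west C west S ⇒ west one west west west west west S   [C → west]
west one west west west west west S ⇒ west one west west west west west C west S   [S → C west S]
west one west west west west west C west S ⇒ west one west west west west west west one west S   [C → west one]
west one west west west west west west one west S ⇒ west one west west west west west west one west one   [S → one]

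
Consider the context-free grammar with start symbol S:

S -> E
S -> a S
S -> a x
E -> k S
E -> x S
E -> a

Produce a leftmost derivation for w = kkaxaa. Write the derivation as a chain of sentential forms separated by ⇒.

S ⇒ E   [S -> E]
E ⇒ kS   [E -> k S]
kS ⇒ kE   [S -> E]
kE ⇒ kkS   [E -> k S]
kkS ⇒ kkaS   [S -> a S]
kkaS ⇒ kkaE   [S -> E]
kkaE ⇒ kkaxS   [E -> x S]
kkaxS ⇒ kkaxaS   [S -> a S]
kkaxaS ⇒ kkaxaE   [S -> E]
kkaxaE ⇒ kkaxaa   [E -> a]

S⇒E⇒kS⇒kE⇒kkS⇒kkaS⇒kkaE⇒kkaxS⇒kkaxaS⇒kkaxaE⇒kkaxaa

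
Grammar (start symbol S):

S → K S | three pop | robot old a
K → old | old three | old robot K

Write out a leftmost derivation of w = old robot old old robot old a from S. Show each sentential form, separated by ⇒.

S ⇒ K S ⇒ old robot K S ⇒ old robot old S ⇒ old robot old K S ⇒ old robot old old S ⇒ old robot old old robot old a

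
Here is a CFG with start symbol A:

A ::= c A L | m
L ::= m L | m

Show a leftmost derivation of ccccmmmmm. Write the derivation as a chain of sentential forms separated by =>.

A => cAL => ccALL => cccALLL => ccccALLLL => ccccmLLLL => ccccmmLLL => ccccmmmLL => ccccmmmmL => ccccmmmmm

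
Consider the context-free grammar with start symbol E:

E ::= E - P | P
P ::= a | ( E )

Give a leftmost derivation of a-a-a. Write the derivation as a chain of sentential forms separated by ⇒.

E ⇒ E-P   [E ::= E - P]
E-P ⇒ E-P-P   [E ::= E - P]
E-P-P ⇒ P-P-P   [E ::= P]
P-P-P ⇒ a-P-P   [P ::= a]
a-P-P ⇒ a-a-P   [P ::= a]
a-a-P ⇒ a-a-a   [P ::= a]

E ⇒ E-P ⇒ E-P-P ⇒ P-P-P ⇒ a-P-P ⇒ a-a-P ⇒ a-a-a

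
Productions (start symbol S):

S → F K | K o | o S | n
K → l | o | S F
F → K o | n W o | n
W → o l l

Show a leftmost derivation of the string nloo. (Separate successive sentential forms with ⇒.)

S ⇒ Ko   [S → K o]
Ko ⇒ SFo   [K → S F]
SFo ⇒ nFo   [S → n]
nFo ⇒ nKoo   [F → K o]
nKoo ⇒ nloo   [K → l]

S ⇒ Ko ⇒ SFo ⇒ nFo ⇒ nKoo ⇒ nloo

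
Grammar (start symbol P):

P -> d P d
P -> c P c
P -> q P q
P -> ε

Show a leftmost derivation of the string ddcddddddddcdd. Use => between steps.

P => dPd => ddPdd => ddcPcdd => ddcdPdcdd => ddcddPddcdd => ddcdddPdddcdd => ddcddddPddddcdd => ddcddddddddcdd

P => dPd   [P -> d P d]
dPd => ddPdd   [P -> d P d]
ddPdd => ddcPcdd   [P -> c P c]
ddcPcdd => ddcdPdcdd   [P -> d P d]
ddcdPdcdd => ddcddPddcdd   [P -> d P d]
ddcddPddcdd => ddcdddPdddcdd   [P -> d P d]
ddcdddPdddcdd => ddcddddPddddcdd   [P -> d P d]
ddcddddPddddcdd => ddcddddddddcdd   [P -> ε]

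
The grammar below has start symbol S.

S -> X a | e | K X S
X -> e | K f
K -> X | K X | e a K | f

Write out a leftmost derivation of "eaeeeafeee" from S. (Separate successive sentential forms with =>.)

S => KXS => eaKXS => eaXXS => eaeXS => eaeeS => eaeeKXS => eaeeKXXS => eaeeeaKXXS => eaeeeafXXS => eaeeeafeXS => eaeeeafeeS => eaeeeafeee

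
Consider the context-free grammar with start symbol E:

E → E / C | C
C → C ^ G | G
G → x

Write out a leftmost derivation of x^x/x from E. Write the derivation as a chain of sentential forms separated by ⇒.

E ⇒ E/C ⇒ C/C ⇒ C^G/C ⇒ G^G/C ⇒ x^G/C ⇒ x^x/C ⇒ x^x/G ⇒ x^x/x

E ⇒ E/C   [E → E / C]
E/C ⇒ C/C   [E → C]
C/C ⇒ C^G/C   [C → C ^ G]
C^G/C ⇒ G^G/C   [C → G]
G^G/C ⇒ x^G/C   [G → x]
x^G/C ⇒ x^x/C   [G → x]
x^x/C ⇒ x^x/G   [C → G]
x^x/G ⇒ x^x/x   [G → x]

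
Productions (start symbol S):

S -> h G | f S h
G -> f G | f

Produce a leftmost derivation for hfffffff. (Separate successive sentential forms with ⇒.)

S ⇒ hG ⇒ hfG ⇒ hffG ⇒ hfffG ⇒ hffffG ⇒ hfffffG ⇒ hffffffG ⇒ hfffffff

S ⇒ hG   [S -> h G]
hG ⇒ hfG   [G -> f G]
hfG ⇒ hffG   [G -> f G]
hffG ⇒ hfffG   [G -> f G]
hfffG ⇒ hffffG   [G -> f G]
hffffG ⇒ hfffffG   [G -> f G]
hfffffG ⇒ hffffffG   [G -> f G]
hffffffG ⇒ hfffffff   [G -> f]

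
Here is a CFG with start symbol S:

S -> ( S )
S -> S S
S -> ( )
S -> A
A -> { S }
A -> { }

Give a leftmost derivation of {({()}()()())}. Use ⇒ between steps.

S⇒A⇒{S}⇒{(S)}⇒{(SS)}⇒{(SSS)}⇒{(SSSS)}⇒{(ASSS)}⇒{({S}SSS)}⇒{({()}SSS)}⇒{({()}()SS)}⇒{({()}()()S)}⇒{({()}()()())}

S ⇒ A   [S -> A]
A ⇒ {S}   [A -> { S }]
{S} ⇒ {(S)}   [S -> ( S )]
{(S)} ⇒ {(SS)}   [S -> S S]
{(SS)} ⇒ {(SSS)}   [S -> S S]
{(SSS)} ⇒ {(SSSS)}   [S -> S S]
{(SSSS)} ⇒ {(ASSS)}   [S -> A]
{(ASSS)} ⇒ {({S}SSS)}   [A -> { S }]
{({S}SSS)} ⇒ {({()}SSS)}   [S -> ( )]
{({()}SSS)} ⇒ {({()}()SS)}   [S -> ( )]
{({()}()SS)} ⇒ {({()}()()S)}   [S -> ( )]
{({()}()()S)} ⇒ {({()}()()())}   [S -> ( )]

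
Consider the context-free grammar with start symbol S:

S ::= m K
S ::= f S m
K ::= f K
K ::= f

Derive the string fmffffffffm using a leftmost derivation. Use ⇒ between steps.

S ⇒ fSm   [S ::= f S m]
fSm ⇒ fmKm   [S ::= m K]
fmKm ⇒ fmfKm   [K ::= f K]
fmfKm ⇒ fmffKm   [K ::= f K]
fmffKm ⇒ fmfffKm   [K ::= f K]
fmfffKm ⇒ fmffffKm   [K ::= f K]
fmffffKm ⇒ fmfffffKm   [K ::= f K]
fmfffffKm ⇒ fmffffffKm   [K ::= f K]
fmffffffKm ⇒ fmfffffffKm   [K ::= f K]
fmfffffffKm ⇒ fmffffffffm   [K ::= f]

S⇒fSm⇒fmKm⇒fmfKm⇒fmffKm⇒fmfffKm⇒fmffffKm⇒fmfffffKm⇒fmffffffKm⇒fmfffffffKm⇒fmffffffffm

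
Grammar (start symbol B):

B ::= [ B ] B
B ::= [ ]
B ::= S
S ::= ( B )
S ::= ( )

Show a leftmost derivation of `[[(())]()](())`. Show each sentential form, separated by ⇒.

B ⇒ [B]B ⇒ [[B]B]B ⇒ [[S]B]B ⇒ [[(B)]B]B ⇒ [[(S)]B]B ⇒ [[(())]B]B ⇒ [[(())]S]B ⇒ [[(())]()]B ⇒ [[(())]()]S ⇒ [[(())]()](B) ⇒ [[(())]()](S) ⇒ [[(())]()](())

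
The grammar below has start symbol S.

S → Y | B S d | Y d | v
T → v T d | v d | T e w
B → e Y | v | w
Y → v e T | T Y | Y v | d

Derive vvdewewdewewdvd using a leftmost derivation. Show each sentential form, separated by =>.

S => Yd => Yvd => TYvd => TewYvd => TewewYvd => vTdewewYvd => vTewdewewYvd => vTewewdewewYvd => vvdewewdewewYvd => vvdewewdewewdvd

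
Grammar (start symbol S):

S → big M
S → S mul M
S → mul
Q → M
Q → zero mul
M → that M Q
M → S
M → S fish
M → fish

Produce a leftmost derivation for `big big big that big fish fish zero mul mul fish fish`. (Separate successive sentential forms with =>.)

S => big M => big S fish => big big M fish => big big S fish => big big S mul M fish => big big big M mul M fish => big big big that M Q mul M fish => big big big that S fish Q mul M fish => big big big that big M fish Q mul M fish => big big big that big fish fish Q mul M fish => big big big that big fish fish zero mul mul M fish => big big big that big fish fish zero mul mul fish fish

S => big M   [S → big M]
big M => big S fish   [M → S fish]
big S fish => big big M fish   [S → big M]
big big M fish => big big S fish   [M → S]
big big S fish => big big S mul M fish   [S → S mul M]
big big S mul M fish => big big big M mul M fish   [S → big M]
big big big M mul M fish => big big big that M Q mul M fish   [M → that M Q]
big big big that M Q mul M fish => big big big that S fish Q mul M fish   [M → S fish]
big big big that S fish Q mul M fish => big big big that big M fish Q mul M fish   [S → big M]
big big big that big M fish Q mul M fish => big big big that big fish fish Q mul M fish   [M → fish]
big big big that big fish fish Q mul M fish => big big big that big fish fish zero mul mul M fish   [Q → zero mul]
big big big that big fish fish zero mul mul M fish => big big big that big fish fish zero mul mul fish fish   [M → fish]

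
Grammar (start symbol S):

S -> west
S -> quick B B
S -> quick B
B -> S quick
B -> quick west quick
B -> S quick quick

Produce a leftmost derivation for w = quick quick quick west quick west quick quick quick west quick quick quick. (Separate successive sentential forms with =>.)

S => quick B => quick S quick quick => quick quick B B quick quick => quick quick S quick B quick quick => quick quick quick B B quick B quick quick => quick quick quick S quick B quick B quick quick => quick quick quick west quick B quick B quick quick => quick quick quick west quick S quick quick B quick quick => quick quick quick west quick west quick quick B quick quick => quick quick quick west quick west quick quick quick west quick quick quick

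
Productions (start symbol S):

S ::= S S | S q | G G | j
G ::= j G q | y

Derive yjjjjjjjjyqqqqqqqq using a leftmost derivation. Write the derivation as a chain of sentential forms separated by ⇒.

S ⇒ GG   [S ::= G G]
GG ⇒ yG   [G ::= y]
yG ⇒ yjGq   [G ::= j G q]
yjGq ⇒ yjjGqq   [G ::= j G q]
yjjGqq ⇒ yjjjGqqq   [G ::= j G q]
yjjjGqqq ⇒ yjjjjGqqqq   [G ::= j G q]
yjjjjGqqqq ⇒ yjjjjjGqqqqq   [G ::= j G q]
yjjjjjGqqqqq ⇒ yjjjjjjGqqqqqq   [G ::= j G q]
yjjjjjjGqqqqqq ⇒ yjjjjjjjGqqqqqqq   [G ::= j G q]
yjjjjjjjGqqqqqqq ⇒ yjjjjjjjjGqqqqqqqq   [G ::= j G q]
yjjjjjjjjGqqqqqqqq ⇒ yjjjjjjjjyqqqqqqqq   [G ::= y]

S ⇒ GG ⇒ yG ⇒ yjGq ⇒ yjjGqq ⇒ yjjjGqqq ⇒ yjjjjGqqqq ⇒ yjjjjjGqqqqq ⇒ yjjjjjjGqqqqqq ⇒ yjjjjjjjGqqqqqqq ⇒ yjjjjjjjjGqqqqqqqq ⇒ yjjjjjjjjyqqqqqqqq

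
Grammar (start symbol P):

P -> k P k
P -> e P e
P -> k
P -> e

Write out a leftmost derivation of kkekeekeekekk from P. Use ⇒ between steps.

P⇒kPk⇒kkPkk⇒kkePekk⇒kkekPkekk⇒kkekePekekk⇒kkekeePeekekk⇒kkekeekeekekk

P ⇒ kPk   [P -> k P k]
kPk ⇒ kkPkk   [P -> k P k]
kkPkk ⇒ kkePekk   [P -> e P e]
kkePekk ⇒ kkekPkekk   [P -> k P k]
kkekPkekk ⇒ kkekePekekk   [P -> e P e]
kkekePekekk ⇒ kkekeePeekekk   [P -> e P e]
kkekeePeekekk ⇒ kkekeekeekekk   [P -> k]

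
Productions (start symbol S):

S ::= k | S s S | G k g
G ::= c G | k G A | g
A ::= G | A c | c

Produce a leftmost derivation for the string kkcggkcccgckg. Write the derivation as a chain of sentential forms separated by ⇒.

S ⇒ Gkg   [S ::= G k g]
Gkg ⇒ kGAkg   [G ::= k G A]
kGAkg ⇒ kkGAAkg   [G ::= k G A]
kkGAAkg ⇒ kkcGAAkg   [G ::= c G]
kkcGAAkg ⇒ kkcgAAkg   [G ::= g]
kkcgAAkg ⇒ kkcgGAkg   [A ::= G]
kkcgGAkg ⇒ kkcggAkg   [G ::= g]
kkcggAkg ⇒ kkcggGkg   [A ::= G]
kkcggGkg ⇒ kkcggkGAkg   [G ::= k G A]
kkcggkGAkg ⇒ kkcggkcGAkg   [G ::= c G]
kkcggkcGAkg ⇒ kkcggkccGAkg   [G ::= c G]
kkcggkccGAkg ⇒ kkcggkcccGAkg   [G ::= c G]
kkcggkcccGAkg ⇒ kkcggkcccgAkg   [G ::= g]
kkcggkcccgAkg ⇒ kkcggkcccgckg   [A ::= c]

S ⇒ Gkg ⇒ kGAkg ⇒ kkGAAkg ⇒ kkcGAAkg ⇒ kkcgAAkg ⇒ kkcgGAkg ⇒ kkcggAkg ⇒ kkcggGkg ⇒ kkcggkGAkg ⇒ kkcggkcGAkg ⇒ kkcggkccGAkg ⇒ kkcggkcccGAkg ⇒ kkcggkcccgAkg ⇒ kkcggkcccgckg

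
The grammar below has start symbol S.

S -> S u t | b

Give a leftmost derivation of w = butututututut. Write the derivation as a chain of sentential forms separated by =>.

S=>Sut=>Sutut=>Sututut=>Sutututut=>Sututututut=>Sutututututut=>butututututut

S => Sut   [S -> S u t]
Sut => Sutut   [S -> S u t]
Sutut => Sututut   [S -> S u t]
Sututut => Sutututut   [S -> S u t]
Sutututut => Sututututut   [S -> S u t]
Sututututut => Sutututututut   [S -> S u t]
Sutututututut => butututututut   [S -> b]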